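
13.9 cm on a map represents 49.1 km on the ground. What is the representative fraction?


ground = 49.1 km = 4910000 cm; RF denominator = ground / map = 4910000 / 13.9 ≈ 353237; RF = 1:353237

1:353237


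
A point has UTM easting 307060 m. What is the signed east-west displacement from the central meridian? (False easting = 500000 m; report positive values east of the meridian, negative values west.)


displacement = 307060 - 500000 = -192940 m

-192940 m


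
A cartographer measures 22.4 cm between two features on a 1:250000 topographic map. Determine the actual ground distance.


ground = 22.4 cm * 250000 / 100 = 56000.0 m = 56.0 km

56.0 km


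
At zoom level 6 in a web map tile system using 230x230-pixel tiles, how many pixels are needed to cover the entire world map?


tiles per axis = 2^6 = 64
total tiles = 64^2 = 4096
pixels per axis = 64 * 230 = 14720
total pixels = 14720^2 = 216678400

216678400 pixels


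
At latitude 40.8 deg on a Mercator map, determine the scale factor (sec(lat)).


SF = 1 / cos(40.8) = 1 / 0.756995 = 1.321

1.321


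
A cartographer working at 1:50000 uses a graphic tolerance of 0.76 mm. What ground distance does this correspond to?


ground = 0.76 mm * 50000 / 1000 = 38.0 m

38.0 m


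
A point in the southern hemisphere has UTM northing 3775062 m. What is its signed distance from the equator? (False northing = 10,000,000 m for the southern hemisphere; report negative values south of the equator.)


For southern: actual = 3775062 - 10000000 = -6224938 m

-6224938 m


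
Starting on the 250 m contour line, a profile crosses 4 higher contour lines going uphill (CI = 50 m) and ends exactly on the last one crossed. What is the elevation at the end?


elevation = 250 + 4 * 50 = 450 m

450 m


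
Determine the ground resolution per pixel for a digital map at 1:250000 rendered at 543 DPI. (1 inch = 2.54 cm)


pixel_cm = 2.54 / 543 ≈ 0.004678 cm
ground = pixel_cm * 250000 / 100 = 2.54 * 250000 / (543 * 100) = 635000 / 54300 ≈ 11.69 m

11.69 m


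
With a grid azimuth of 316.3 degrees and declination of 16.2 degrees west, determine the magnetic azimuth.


magnetic azimuth = grid azimuth - declination (east +ve)
mag_az = 316.3 - -16.2 = 332.5 degrees

332.5 degrees


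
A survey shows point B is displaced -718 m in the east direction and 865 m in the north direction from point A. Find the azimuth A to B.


az = atan2(-718, 865) = -39.7 deg
adjusted to 0-360: 320.3 degrees

320.3 degrees


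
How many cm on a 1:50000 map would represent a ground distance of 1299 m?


map_cm = 1299 * 100 / 50000 = 2.598 cm ≈ 2.6 cm

2.6 cm


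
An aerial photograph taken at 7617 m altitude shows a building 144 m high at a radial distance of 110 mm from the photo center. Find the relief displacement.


d = h * r / H = 144 * 110 / 7617 = 2.08 mm

2.08 mm


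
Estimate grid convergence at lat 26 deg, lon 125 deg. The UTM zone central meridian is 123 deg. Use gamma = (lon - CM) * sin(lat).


gamma = (125 - 123) * sin(26) = 2 * 0.438371 = 0.877 degrees

0.877 degrees


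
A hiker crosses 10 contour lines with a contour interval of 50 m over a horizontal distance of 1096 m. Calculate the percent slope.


elevation change = 10 * 50 = 500 m
slope = 500 / 1096 * 100 = 45.6%

45.6%


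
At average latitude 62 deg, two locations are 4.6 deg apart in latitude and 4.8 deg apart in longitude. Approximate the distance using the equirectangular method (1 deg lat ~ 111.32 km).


dlat_km = 4.6 * 111.32 = 512.072
dlon_km = 4.8 * 111.32 * cos(62) ≈ 250.856
dist = sqrt(512.072^2 + 250.856^2) ≈ 570.2 km

570.2 km


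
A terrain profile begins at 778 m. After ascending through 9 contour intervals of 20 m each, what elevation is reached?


elevation = 778 + 9 * 20 = 958 m

958 m


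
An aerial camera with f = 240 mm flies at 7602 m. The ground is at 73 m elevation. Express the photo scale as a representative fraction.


scale = f / (H - h) = 240 mm / 7529 m = 240 / 7529000 = 1:31371

1:31371


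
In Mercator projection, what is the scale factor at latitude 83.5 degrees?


SF = 1 / cos(83.5) = 1 / 0.113203 = 8.834

8.834


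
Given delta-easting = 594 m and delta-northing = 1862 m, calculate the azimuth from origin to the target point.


az = atan2(594, 1862) = 17.7 deg
adjusted to 0-360: 17.7 degrees

17.7 degrees


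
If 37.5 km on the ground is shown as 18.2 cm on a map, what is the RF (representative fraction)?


ground = 37.5 km = 3750000 cm; RF denominator = ground / map = 3750000 / 18.2 ≈ 206044; RF = 1:206044

1:206044


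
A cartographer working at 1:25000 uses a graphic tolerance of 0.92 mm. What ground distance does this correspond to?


ground = 0.92 mm * 25000 / 1000 = 23.0 m

23.0 m


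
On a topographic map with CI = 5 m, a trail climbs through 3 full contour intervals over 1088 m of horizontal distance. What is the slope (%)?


elevation change = 3 * 5 = 15 m
slope = 15 / 1088 * 100 = 1.4%

1.4%


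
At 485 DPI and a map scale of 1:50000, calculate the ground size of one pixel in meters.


pixel_cm = 2.54 / 485 ≈ 0.005237 cm
ground = pixel_cm * 50000 / 100 = 2.54 * 50000 / (485 * 100) = 127000 / 48500 ≈ 2.62 m

2.62 m


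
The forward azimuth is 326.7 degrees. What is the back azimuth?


back azimuth = (326.7 + 180) mod 360 = 146.7 degrees

146.7 degrees


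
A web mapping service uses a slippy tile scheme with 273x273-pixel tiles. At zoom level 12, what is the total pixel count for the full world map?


tiles per axis = 2^12 = 4096
total tiles = 4096^2 = 16777216
pixels per axis = 4096 * 273 = 1118208
total pixels = 1118208^2 = 1250389131264

1250389131264 pixels


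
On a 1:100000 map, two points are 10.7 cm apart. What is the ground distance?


ground = 10.7 cm * 100000 / 100 = 10700.0 m = 10.7 km

10.7 km


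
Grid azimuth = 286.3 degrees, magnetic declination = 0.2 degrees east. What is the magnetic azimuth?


magnetic azimuth = grid azimuth - declination (east +ve)
mag_az = 286.3 - 0.2 = 286.1 degrees

286.1 degrees


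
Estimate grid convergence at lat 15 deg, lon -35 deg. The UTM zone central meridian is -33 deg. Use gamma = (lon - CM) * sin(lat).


gamma = (-35 - -33) * sin(15) = -2 * 0.258819 = -0.518 degrees

-0.518 degrees


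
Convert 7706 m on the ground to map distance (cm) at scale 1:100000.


map_cm = 7706 * 100 / 100000 = 7.706 cm ≈ 7.71 cm

7.71 cm


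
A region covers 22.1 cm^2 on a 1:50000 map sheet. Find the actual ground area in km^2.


ground_area = 22.1 * (50000/100)^2 = 5525000.0 m^2 = 5.525 km^2

5.525 km^2


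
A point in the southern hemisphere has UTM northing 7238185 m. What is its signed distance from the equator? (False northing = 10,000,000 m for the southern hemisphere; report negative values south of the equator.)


For southern: actual = 7238185 - 10000000 = -2761815 m

-2761815 m


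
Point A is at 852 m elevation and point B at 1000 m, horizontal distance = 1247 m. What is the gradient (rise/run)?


gradient = (1000 - 852) / 1247 = 148 / 1247 = 0.1187

0.1187


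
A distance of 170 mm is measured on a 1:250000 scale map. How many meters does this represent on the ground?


ground = 170 mm * 250000 / 1000 = 42500.0 m

42500.0 m


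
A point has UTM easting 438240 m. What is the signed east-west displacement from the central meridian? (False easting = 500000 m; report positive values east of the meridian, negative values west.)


displacement = 438240 - 500000 = -61760 m

-61760 m


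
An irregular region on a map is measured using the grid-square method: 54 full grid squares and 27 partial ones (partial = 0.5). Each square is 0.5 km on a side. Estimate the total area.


effective squares = 54 + 27 * 0.5 = 67.5
area = 67.5 * 0.25 = 16.875 km^2

16.875 km^2


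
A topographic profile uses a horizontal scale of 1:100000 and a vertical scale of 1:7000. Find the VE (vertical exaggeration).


VE = horizontal_scale / vertical_scale = 100000 / 7000 ≈ 14.3

14.3x


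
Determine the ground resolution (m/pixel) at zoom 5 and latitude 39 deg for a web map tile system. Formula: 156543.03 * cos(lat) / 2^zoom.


res = 156543.03 * cos(39) / 2^5 = 156543.03 * 0.77714596 / 32 = 3801.77 m/pixel

3801.77 m/pixel


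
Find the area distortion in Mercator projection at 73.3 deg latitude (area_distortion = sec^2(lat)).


area_distortion = 1/cos^2(73.3) = 12.11

12.11


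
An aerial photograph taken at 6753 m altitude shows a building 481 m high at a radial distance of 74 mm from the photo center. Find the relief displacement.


d = h * r / H = 481 * 74 / 6753 = 5.27 mm

5.27 mm


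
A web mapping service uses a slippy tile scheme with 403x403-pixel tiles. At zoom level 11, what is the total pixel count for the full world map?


tiles per axis = 2^11 = 2048
total tiles = 2048^2 = 4194304
pixels per axis = 2048 * 403 = 825344
total pixels = 825344^2 = 681192718336

681192718336 pixels


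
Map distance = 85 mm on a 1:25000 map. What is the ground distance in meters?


ground = 85 mm * 25000 / 1000 = 2125.0 m

2125.0 m


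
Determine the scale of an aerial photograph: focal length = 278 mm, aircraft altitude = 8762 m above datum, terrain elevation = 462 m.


scale = f / (H - h) = 278 mm / 8300 m = 278 / 8300000 = 1:29856

1:29856


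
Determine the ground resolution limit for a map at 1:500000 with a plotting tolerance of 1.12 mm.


ground = 1.12 mm * 500000 / 1000 = 560.0 m

560.0 m


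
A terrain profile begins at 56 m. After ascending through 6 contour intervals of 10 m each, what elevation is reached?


elevation = 56 + 6 * 10 = 116 m

116 m


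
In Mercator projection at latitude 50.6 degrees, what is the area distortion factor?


area_distortion = 1/cos^2(50.6) = 2.482

2.482


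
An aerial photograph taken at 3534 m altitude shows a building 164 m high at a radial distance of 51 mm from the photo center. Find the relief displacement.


d = h * r / H = 164 * 51 / 3534 = 2.37 mm

2.37 mm


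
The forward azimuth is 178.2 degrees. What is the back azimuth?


back azimuth = (178.2 + 180) mod 360 = 358.2 degrees

358.2 degrees


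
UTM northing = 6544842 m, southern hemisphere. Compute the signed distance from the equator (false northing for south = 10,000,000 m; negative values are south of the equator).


For southern: actual = 6544842 - 10000000 = -3455158 m

-3455158 m


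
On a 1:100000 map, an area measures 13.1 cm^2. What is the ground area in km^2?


ground_area = 13.1 * (100000/100)^2 = 13100000.0 m^2 = 13.1 km^2

13.1 km^2


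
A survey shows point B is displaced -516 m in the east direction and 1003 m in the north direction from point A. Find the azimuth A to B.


az = atan2(-516, 1003) = -27.2 deg
adjusted to 0-360: 332.8 degrees

332.8 degrees


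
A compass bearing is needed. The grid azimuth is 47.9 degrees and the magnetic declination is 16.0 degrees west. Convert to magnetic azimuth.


magnetic azimuth = grid azimuth - declination (east +ve)
mag_az = 47.9 - -16.0 = 63.9 degrees

63.9 degrees


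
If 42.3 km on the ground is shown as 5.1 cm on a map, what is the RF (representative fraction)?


ground = 42.3 km = 4230000 cm; RF denominator = ground / map = 4230000 / 5.1 ≈ 829412; RF = 1:829412

1:829412


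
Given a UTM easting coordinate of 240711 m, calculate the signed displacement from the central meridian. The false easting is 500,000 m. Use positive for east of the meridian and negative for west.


displacement = 240711 - 500000 = -259289 m

-259289 m


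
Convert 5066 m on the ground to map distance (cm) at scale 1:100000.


map_cm = 5066 * 100 / 100000 = 5.066 cm ≈ 5.07 cm

5.07 cm


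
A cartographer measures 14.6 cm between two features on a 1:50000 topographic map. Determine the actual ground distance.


ground = 14.6 cm * 50000 / 100 = 7300.0 m = 7.3 km

7.3 km


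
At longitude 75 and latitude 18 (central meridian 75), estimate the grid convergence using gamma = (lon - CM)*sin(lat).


gamma = (75 - 75) * sin(18) = 0 * 0.309017 = 0.0 degrees

0.0 degrees


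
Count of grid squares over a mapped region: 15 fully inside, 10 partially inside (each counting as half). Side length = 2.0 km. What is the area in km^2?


effective squares = 15 + 10 * 0.5 = 20.0
area = 20.0 * 4.0 = 80.0 km^2

80.0 km^2


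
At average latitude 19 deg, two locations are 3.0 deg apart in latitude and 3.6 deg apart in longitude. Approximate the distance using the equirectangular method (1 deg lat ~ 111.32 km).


dlat_km = 3.0 * 111.32 = 333.96
dlon_km = 3.6 * 111.32 * cos(19) ≈ 378.918
dist = sqrt(333.96^2 + 378.918^2) ≈ 505.1 km

505.1 km


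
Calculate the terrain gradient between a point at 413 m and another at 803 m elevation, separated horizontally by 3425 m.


gradient = (803 - 413) / 3425 = 390 / 3425 = 0.1139

0.1139


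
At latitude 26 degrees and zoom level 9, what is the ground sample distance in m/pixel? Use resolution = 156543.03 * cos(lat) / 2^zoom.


res = 156543.03 * cos(26) / 2^9 = 156543.03 * 0.89879405 / 512 = 274.8 m/pixel

274.8 m/pixel


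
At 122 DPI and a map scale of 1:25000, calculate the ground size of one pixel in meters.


pixel_cm = 2.54 / 122 ≈ 0.02082 cm
ground = pixel_cm * 25000 / 100 = 2.54 * 25000 / (122 * 100) = 63500 / 12200 ≈ 5.2 m

5.2 m


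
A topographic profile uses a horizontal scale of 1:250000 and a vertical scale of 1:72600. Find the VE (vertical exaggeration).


VE = horizontal_scale / vertical_scale = 250000 / 72600 ≈ 3.4

3.4x


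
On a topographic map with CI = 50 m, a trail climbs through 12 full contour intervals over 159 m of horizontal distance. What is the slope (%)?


elevation change = 12 * 50 = 600 m
slope = 600 / 159 * 100 = 377.4%

377.4%


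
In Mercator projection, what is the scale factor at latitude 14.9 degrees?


SF = 1 / cos(14.9) = 1 / 0.966376 = 1.035

1.035


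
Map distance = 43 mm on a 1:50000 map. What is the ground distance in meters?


ground = 43 mm * 50000 / 1000 = 2150.0 m

2150.0 m


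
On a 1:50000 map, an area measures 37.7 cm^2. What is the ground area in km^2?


ground_area = 37.7 * (50000/100)^2 = 9425000.0 m^2 = 9.425 km^2

9.425 km^2


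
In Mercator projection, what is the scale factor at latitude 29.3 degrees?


SF = 1 / cos(29.3) = 1 / 0.872069 = 1.147

1.147


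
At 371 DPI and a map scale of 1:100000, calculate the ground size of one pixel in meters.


pixel_cm = 2.54 / 371 ≈ 0.006846 cm
ground = pixel_cm * 100000 / 100 = 2.54 * 100000 / (371 * 100) = 254000 / 37100 ≈ 6.85 m

6.85 m


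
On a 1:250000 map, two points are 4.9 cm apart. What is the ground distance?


ground = 4.9 cm * 250000 / 100 = 12250.0 m = 12.25 km

12.25 km


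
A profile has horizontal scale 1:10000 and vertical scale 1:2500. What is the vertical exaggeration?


VE = horizontal_scale / vertical_scale = 10000 / 2500 = 4.0

4.0x


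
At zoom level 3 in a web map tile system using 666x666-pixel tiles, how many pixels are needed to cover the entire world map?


tiles per axis = 2^3 = 8
total tiles = 8^2 = 64
pixels per axis = 8 * 666 = 5328
total pixels = 5328^2 = 28387584

28387584 pixels


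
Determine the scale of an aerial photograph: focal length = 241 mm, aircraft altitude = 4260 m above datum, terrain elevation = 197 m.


scale = f / (H - h) = 241 mm / 4063 m = 241 / 4063000 = 1:16859

1:16859


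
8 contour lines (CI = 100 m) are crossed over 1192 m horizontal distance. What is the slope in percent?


elevation change = 8 * 100 = 800 m
slope = 800 / 1192 * 100 = 67.1%

67.1%


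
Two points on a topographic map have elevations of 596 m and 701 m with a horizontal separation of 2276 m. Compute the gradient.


gradient = (701 - 596) / 2276 = 105 / 2276 = 0.0461

0.0461


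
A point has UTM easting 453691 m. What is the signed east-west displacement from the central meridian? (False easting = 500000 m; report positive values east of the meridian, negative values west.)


displacement = 453691 - 500000 = -46309 m

-46309 m


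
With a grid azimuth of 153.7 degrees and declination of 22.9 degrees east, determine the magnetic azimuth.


magnetic azimuth = grid azimuth - declination (east +ve)
mag_az = 153.7 - 22.9 = 130.8 degrees

130.8 degrees


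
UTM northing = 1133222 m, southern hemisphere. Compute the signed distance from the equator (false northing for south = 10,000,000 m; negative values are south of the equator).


For southern: actual = 1133222 - 10000000 = -8866778 m

-8866778 m


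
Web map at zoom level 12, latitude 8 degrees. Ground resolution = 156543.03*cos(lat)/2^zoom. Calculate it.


res = 156543.03 * cos(8) / 2^12 = 156543.03 * 0.99026807 / 4096 = 37.85 m/pixel

37.85 m/pixel


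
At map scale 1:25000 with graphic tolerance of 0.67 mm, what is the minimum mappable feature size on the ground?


ground = 0.67 mm * 25000 / 1000 = 16.75 m

16.75 m


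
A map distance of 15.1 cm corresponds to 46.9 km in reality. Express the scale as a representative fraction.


ground = 46.9 km = 4690000 cm; RF denominator = ground / map = 4690000 / 15.1 ≈ 310596; RF = 1:310596

1:310596


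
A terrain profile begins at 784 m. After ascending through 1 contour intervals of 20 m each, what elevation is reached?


elevation = 784 + 1 * 20 = 804 m

804 m


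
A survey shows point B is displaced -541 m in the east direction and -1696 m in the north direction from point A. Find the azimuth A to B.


az = atan2(-541, -1696) = -162.3 deg
adjusted to 0-360: 197.7 degrees

197.7 degrees


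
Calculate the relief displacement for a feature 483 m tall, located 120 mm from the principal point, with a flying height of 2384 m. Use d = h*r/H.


d = h * r / H = 483 * 120 / 2384 = 24.31 mm

24.31 mm


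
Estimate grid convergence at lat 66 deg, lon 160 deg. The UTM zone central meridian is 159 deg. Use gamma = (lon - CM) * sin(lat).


gamma = (160 - 159) * sin(66) = 1 * 0.913545 = 0.914 degrees

0.914 degrees


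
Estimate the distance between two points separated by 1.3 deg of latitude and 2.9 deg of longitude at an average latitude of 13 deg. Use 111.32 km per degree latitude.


dlat_km = 1.3 * 111.32 = 144.716
dlon_km = 2.9 * 111.32 * cos(13) ≈ 314.554
dist = sqrt(144.716^2 + 314.554^2) ≈ 346.2 km

346.2 km


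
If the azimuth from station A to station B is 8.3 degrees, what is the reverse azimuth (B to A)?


back azimuth = (8.3 + 180) mod 360 = 188.3 degrees

188.3 degrees


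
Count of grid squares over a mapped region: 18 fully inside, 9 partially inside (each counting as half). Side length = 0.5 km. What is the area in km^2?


effective squares = 18 + 9 * 0.5 = 22.5
area = 22.5 * 0.25 = 5.625 km^2

5.625 km^2


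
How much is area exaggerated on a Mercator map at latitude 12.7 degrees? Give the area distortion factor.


area_distortion = 1/cos^2(12.7) = 1.051

1.051


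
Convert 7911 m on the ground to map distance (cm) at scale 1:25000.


map_cm = 7911 * 100 / 25000 = 31.644 cm ≈ 31.64 cm

31.64 cm


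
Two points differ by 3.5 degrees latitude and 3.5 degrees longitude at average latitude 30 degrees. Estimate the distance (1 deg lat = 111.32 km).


dlat_km = 3.5 * 111.32 = 389.62
dlon_km = 3.5 * 111.32 * cos(30) ≈ 337.421
dist = sqrt(389.62^2 + 337.421^2) ≈ 515.4 km

515.4 km


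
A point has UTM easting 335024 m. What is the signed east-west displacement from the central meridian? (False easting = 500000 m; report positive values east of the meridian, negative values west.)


displacement = 335024 - 500000 = -164976 m

-164976 m


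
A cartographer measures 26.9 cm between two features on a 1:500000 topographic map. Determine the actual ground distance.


ground = 26.9 cm * 500000 / 100 = 134500.0 m = 134.5 km

134.5 km


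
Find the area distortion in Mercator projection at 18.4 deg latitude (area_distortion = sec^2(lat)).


area_distortion = 1/cos^2(18.4) = 1.111

1.111


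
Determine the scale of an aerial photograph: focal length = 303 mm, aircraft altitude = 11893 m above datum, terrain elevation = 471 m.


scale = f / (H - h) = 303 mm / 11422 m = 303 / 11422000 = 1:37696

1:37696


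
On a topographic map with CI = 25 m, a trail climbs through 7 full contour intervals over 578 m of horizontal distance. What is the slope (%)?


elevation change = 7 * 25 = 175 m
slope = 175 / 578 * 100 = 30.3%

30.3%


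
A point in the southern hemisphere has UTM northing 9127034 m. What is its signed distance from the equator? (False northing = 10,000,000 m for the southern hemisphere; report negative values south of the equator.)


For southern: actual = 9127034 - 10000000 = -872966 m

-872966 m


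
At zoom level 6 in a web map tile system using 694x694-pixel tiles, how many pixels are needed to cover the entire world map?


tiles per axis = 2^6 = 64
total tiles = 64^2 = 4096
pixels per axis = 64 * 694 = 44416
total pixels = 44416^2 = 1972781056

1972781056 pixels


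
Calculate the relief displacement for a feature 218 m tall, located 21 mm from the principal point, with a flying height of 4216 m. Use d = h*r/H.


d = h * r / H = 218 * 21 / 4216 = 1.09 mm

1.09 mm


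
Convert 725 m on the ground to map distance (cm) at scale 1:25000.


map_cm = 725 * 100 / 25000 = 2.9 cm

2.9 cm


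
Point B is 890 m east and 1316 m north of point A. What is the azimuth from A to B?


az = atan2(890, 1316) = 34.1 deg
adjusted to 0-360: 34.1 degrees

34.1 degrees


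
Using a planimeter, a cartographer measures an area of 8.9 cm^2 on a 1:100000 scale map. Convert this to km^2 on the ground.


ground_area = 8.9 * (100000/100)^2 = 8900000.0 m^2 = 8.9 km^2

8.9 km^2


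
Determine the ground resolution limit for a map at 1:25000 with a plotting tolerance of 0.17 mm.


ground = 0.17 mm * 25000 / 1000 = 4.25 m

4.25 m


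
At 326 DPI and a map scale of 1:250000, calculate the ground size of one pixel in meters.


pixel_cm = 2.54 / 326 ≈ 0.007791 cm
ground = pixel_cm * 250000 / 100 = 2.54 * 250000 / (326 * 100) = 635000 / 32600 ≈ 19.48 m

19.48 m


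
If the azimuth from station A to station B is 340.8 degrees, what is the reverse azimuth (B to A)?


back azimuth = (340.8 + 180) mod 360 = 160.8 degrees

160.8 degrees


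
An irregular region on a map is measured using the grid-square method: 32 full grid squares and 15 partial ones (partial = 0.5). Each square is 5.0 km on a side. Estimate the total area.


effective squares = 32 + 15 * 0.5 = 39.5
area = 39.5 * 25.0 = 987.5 km^2

987.5 km^2


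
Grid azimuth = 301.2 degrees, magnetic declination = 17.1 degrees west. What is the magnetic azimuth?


magnetic azimuth = grid azimuth - declination (east +ve)
mag_az = 301.2 - -17.1 = 318.3 degrees

318.3 degrees


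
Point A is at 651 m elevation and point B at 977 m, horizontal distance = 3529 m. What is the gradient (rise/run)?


gradient = (977 - 651) / 3529 = 326 / 3529 = 0.0924

0.0924


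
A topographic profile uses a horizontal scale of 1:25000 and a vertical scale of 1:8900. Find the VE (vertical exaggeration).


VE = horizontal_scale / vertical_scale = 25000 / 8900 ≈ 2.8

2.8x


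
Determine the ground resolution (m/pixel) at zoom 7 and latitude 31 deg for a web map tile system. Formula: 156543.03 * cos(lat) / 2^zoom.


res = 156543.03 * cos(31) / 2^7 = 156543.03 * 0.8571673 / 128 = 1048.31 m/pixel

1048.31 m/pixel


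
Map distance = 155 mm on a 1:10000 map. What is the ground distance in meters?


ground = 155 mm * 10000 / 1000 = 1550.0 m

1550.0 m


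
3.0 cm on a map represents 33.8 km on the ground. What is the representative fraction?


ground = 33.8 km = 3380000 cm; RF denominator = ground / map = 3380000 / 3.0 ≈ 1126667; RF = 1:1126667

1:1126667


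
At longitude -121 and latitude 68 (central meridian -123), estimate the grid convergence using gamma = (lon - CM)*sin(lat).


gamma = (-121 - -123) * sin(68) = 2 * 0.927184 = 1.854 degrees

1.854 degrees


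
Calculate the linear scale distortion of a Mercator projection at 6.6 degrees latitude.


SF = 1 / cos(6.6) = 1 / 0.993373 = 1.007

1.007


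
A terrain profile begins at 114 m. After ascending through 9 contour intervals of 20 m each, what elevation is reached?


elevation = 114 + 9 * 20 = 294 m

294 m


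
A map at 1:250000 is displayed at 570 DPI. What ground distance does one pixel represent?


pixel_cm = 2.54 / 570 ≈ 0.004456 cm
ground = pixel_cm * 250000 / 100 = 2.54 * 250000 / (570 * 100) = 635000 / 57000 ≈ 11.14 m

11.14 m


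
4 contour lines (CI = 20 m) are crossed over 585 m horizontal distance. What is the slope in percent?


elevation change = 4 * 20 = 80 m
slope = 80 / 585 * 100 = 13.7%

13.7%


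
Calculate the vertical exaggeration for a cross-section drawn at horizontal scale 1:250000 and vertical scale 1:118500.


VE = horizontal_scale / vertical_scale = 250000 / 118500 ≈ 2.1

2.1x


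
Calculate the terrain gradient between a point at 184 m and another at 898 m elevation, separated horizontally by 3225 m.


gradient = (898 - 184) / 3225 = 714 / 3225 = 0.2214

0.2214


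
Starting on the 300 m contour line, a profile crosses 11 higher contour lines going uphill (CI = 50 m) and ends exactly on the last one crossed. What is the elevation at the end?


elevation = 300 + 11 * 50 = 850 m

850 m


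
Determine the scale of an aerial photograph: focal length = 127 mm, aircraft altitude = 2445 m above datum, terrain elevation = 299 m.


scale = f / (H - h) = 127 mm / 2146 m = 127 / 2146000 = 1:16898

1:16898


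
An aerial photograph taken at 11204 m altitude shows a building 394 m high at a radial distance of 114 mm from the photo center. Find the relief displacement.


d = h * r / H = 394 * 114 / 11204 = 4.01 mm

4.01 mm


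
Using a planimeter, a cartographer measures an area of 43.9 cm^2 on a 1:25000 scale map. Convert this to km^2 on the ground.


ground_area = 43.9 * (25000/100)^2 = 2743750.0 m^2 = 2.74375 km^2 ≈ 2.744 km^2

2.744 km^2


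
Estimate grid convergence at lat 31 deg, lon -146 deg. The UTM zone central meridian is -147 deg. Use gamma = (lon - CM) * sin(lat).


gamma = (-146 - -147) * sin(31) = 1 * 0.515038 = 0.515 degrees

0.515 degrees


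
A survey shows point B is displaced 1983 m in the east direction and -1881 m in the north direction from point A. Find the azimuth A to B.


az = atan2(1983, -1881) = 133.5 deg
adjusted to 0-360: 133.5 degrees

133.5 degrees


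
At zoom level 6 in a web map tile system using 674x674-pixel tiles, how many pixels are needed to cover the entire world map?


tiles per axis = 2^6 = 64
total tiles = 64^2 = 4096
pixels per axis = 64 * 674 = 43136
total pixels = 43136^2 = 1860714496

1860714496 pixels


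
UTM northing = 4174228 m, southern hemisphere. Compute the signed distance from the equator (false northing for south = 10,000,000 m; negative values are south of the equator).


For southern: actual = 4174228 - 10000000 = -5825772 m

-5825772 m


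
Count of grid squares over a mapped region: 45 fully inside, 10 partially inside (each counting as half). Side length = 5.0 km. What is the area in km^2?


effective squares = 45 + 10 * 0.5 = 50.0
area = 50.0 * 25.0 = 1250.0 km^2

1250.0 km^2


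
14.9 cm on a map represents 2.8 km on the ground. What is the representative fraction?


ground = 2.8 km = 280000 cm; RF denominator = ground / map = 280000 / 14.9 ≈ 18792; RF = 1:18792

1:18792


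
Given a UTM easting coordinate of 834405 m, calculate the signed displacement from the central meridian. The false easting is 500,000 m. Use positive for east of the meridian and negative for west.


displacement = 834405 - 500000 = 334405 m

334405 m


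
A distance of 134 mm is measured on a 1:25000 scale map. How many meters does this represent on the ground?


ground = 134 mm * 25000 / 1000 = 3350.0 m

3350.0 m


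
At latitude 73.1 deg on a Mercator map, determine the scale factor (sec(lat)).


SF = 1 / cos(73.1) = 1 / 0.290702 = 3.44

3.44


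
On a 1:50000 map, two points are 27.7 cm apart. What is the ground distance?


ground = 27.7 cm * 50000 / 100 = 13850.0 m = 13.85 km

13.85 km


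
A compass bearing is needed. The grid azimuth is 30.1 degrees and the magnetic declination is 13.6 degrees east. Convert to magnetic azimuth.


magnetic azimuth = grid azimuth - declination (east +ve)
mag_az = 30.1 - 13.6 = 16.5 degrees

16.5 degrees


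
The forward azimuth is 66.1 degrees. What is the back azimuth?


back azimuth = (66.1 + 180) mod 360 = 246.1 degrees

246.1 degrees


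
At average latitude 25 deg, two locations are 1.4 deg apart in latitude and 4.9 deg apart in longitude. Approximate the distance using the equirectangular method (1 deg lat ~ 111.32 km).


dlat_km = 1.4 * 111.32 = 155.848
dlon_km = 4.9 * 111.32 * cos(25) ≈ 494.362
dist = sqrt(155.848^2 + 494.362^2) ≈ 518.3 km

518.3 km


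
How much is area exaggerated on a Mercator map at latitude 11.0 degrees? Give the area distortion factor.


area_distortion = 1/cos^2(11.0) = 1.038

1.038


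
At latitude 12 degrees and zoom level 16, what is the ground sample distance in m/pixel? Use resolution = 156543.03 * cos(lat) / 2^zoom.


res = 156543.03 * cos(12) / 2^16 = 156543.03 * 0.9781476 / 65536 = 2.34 m/pixel

2.34 m/pixel


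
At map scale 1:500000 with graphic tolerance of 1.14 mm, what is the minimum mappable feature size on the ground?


ground = 1.14 mm * 500000 / 1000 = 570.0 m

570.0 m


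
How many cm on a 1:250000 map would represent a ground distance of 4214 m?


map_cm = 4214 * 100 / 250000 = 1.6856 cm ≈ 1.69 cm

1.69 cm


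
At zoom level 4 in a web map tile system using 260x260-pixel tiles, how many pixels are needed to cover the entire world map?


tiles per axis = 2^4 = 16
total tiles = 16^2 = 256
pixels per axis = 16 * 260 = 4160
total pixels = 4160^2 = 17305600

17305600 pixels


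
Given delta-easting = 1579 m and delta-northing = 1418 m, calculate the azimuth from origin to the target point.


az = atan2(1579, 1418) = 48.1 deg
adjusted to 0-360: 48.1 degrees

48.1 degrees


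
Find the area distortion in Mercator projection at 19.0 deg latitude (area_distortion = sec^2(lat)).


area_distortion = 1/cos^2(19.0) = 1.119

1.119


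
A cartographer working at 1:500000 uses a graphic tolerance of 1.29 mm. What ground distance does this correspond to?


ground = 1.29 mm * 500000 / 1000 = 645.0 m

645.0 m


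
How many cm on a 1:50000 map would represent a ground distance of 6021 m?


map_cm = 6021 * 100 / 50000 = 12.042 cm ≈ 12.04 cm

12.04 cm


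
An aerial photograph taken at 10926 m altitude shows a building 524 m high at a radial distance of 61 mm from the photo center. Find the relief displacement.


d = h * r / H = 524 * 61 / 10926 = 2.93 mm

2.93 mm


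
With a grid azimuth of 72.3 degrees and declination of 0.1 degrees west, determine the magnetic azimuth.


magnetic azimuth = grid azimuth - declination (east +ve)
mag_az = 72.3 - -0.1 = 72.4 degrees

72.4 degrees


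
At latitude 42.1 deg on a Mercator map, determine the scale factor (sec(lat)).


SF = 1 / cos(42.1) = 1 / 0.741976 = 1.348

1.348


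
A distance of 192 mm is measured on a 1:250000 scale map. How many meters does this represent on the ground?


ground = 192 mm * 250000 / 1000 = 48000.0 m

48000.0 m


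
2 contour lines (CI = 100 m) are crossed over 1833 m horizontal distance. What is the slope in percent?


elevation change = 2 * 100 = 200 m
slope = 200 / 1833 * 100 = 10.9%

10.9%


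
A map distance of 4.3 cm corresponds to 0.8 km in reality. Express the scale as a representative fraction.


ground = 0.8 km = 80000 cm; RF denominator = ground / map = 80000 / 4.3 ≈ 18605; RF = 1:18605

1:18605


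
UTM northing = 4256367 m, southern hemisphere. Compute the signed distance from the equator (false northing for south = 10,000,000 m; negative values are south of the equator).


For southern: actual = 4256367 - 10000000 = -5743633 m

-5743633 m


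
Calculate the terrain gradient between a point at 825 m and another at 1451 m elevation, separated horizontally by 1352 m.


gradient = (1451 - 825) / 1352 = 626 / 1352 = 0.463

0.463


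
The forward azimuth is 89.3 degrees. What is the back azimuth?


back azimuth = (89.3 + 180) mod 360 = 269.3 degrees

269.3 degrees


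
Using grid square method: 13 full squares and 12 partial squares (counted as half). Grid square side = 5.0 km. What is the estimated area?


effective squares = 13 + 12 * 0.5 = 19.0
area = 19.0 * 25.0 = 475.0 km^2

475.0 km^2


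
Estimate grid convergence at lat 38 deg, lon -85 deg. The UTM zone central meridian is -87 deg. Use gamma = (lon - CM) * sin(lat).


gamma = (-85 - -87) * sin(38) = 2 * 0.615661 = 1.231 degrees

1.231 degrees


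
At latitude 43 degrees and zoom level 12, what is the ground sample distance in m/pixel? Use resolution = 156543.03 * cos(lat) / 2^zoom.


res = 156543.03 * cos(43) / 2^12 = 156543.03 * 0.7313537 / 4096 = 27.95 m/pixel

27.95 m/pixel


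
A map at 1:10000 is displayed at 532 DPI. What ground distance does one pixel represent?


pixel_cm = 2.54 / 532 ≈ 0.004774 cm
ground = pixel_cm * 10000 / 100 = 2.54 * 10000 / (532 * 100) = 25400 / 53200 ≈ 0.48 m

0.48 m


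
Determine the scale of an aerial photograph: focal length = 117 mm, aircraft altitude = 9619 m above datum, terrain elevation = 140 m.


scale = f / (H - h) = 117 mm / 9479 m = 117 / 9479000 = 1:81017

1:81017


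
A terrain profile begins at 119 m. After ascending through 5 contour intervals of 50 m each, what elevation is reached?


elevation = 119 + 5 * 50 = 369 m

369 m


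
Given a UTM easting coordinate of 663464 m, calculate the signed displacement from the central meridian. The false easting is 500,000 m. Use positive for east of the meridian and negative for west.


displacement = 663464 - 500000 = 163464 m

163464 m


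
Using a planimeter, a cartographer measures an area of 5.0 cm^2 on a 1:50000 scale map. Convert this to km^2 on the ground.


ground_area = 5.0 * (50000/100)^2 = 1250000.0 m^2 = 1.25 km^2

1.25 km^2


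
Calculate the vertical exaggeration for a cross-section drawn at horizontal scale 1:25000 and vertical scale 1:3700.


VE = horizontal_scale / vertical_scale = 25000 / 3700 ≈ 6.8

6.8x


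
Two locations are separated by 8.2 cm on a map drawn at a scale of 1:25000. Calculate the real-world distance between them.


ground = 8.2 cm * 25000 / 100 = 2050.0 m = 2.05 km

2.05 km


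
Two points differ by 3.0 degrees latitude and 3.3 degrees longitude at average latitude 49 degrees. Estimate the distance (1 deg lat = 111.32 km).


dlat_km = 3.0 * 111.32 = 333.96
dlon_km = 3.3 * 111.32 * cos(49) ≈ 241.007
dist = sqrt(333.96^2 + 241.007^2) ≈ 411.8 km

411.8 km


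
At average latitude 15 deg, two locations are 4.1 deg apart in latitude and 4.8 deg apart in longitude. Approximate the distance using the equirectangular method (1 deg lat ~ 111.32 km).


dlat_km = 4.1 * 111.32 = 456.412
dlon_km = 4.8 * 111.32 * cos(15) ≈ 516.129
dist = sqrt(456.412^2 + 516.129^2) ≈ 689.0 km

689.0 km


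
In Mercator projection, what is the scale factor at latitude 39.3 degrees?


SF = 1 / cos(39.3) = 1 / 0.77384 = 1.292

1.292


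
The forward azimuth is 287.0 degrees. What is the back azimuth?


back azimuth = (287.0 + 180) mod 360 = 107.0 degrees

107.0 degrees


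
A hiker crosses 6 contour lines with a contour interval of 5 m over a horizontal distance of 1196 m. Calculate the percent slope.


elevation change = 6 * 5 = 30 m
slope = 30 / 1196 * 100 = 2.5%

2.5%


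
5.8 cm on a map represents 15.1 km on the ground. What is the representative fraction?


ground = 15.1 km = 1510000 cm; RF denominator = ground / map = 1510000 / 5.8 ≈ 260345; RF = 1:260345

1:260345


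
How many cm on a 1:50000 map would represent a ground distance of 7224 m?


map_cm = 7224 * 100 / 50000 = 14.448 cm ≈ 14.45 cm

14.45 cm


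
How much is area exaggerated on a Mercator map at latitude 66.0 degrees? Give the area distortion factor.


area_distortion = 1/cos^2(66.0) = 6.045

6.045


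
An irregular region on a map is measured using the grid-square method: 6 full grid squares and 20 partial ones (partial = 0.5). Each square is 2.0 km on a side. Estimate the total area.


effective squares = 6 + 20 * 0.5 = 16.0
area = 16.0 * 4.0 = 64.0 km^2

64.0 km^2


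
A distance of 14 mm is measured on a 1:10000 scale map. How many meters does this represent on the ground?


ground = 14 mm * 10000 / 1000 = 140.0 m

140.0 m


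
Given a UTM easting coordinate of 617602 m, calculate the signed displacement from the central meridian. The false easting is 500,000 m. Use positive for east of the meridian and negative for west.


displacement = 617602 - 500000 = 117602 m

117602 m


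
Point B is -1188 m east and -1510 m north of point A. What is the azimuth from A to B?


az = atan2(-1188, -1510) = -141.8 deg
adjusted to 0-360: 218.2 degrees

218.2 degrees


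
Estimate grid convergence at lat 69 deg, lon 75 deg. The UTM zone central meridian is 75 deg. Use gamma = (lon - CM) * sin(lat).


gamma = (75 - 75) * sin(69) = 0 * 0.93358 = 0.0 degrees

0.0 degrees


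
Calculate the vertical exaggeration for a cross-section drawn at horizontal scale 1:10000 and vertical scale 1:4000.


VE = horizontal_scale / vertical_scale = 10000 / 4000 = 2.5

2.5x


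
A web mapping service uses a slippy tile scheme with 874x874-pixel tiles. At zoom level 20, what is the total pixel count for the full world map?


tiles per axis = 2^20 = 1048576
total tiles = 1048576^2 = 1099511627776
pixels per axis = 1048576 * 874 = 916455424
total pixels = 916455424^2 = 839890544179019776

839890544179019776 pixels


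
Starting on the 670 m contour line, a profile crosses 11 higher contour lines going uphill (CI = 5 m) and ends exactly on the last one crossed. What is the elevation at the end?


elevation = 670 + 11 * 5 = 725 m

725 m


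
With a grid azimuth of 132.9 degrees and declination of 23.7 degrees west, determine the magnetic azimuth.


magnetic azimuth = grid azimuth - declination (east +ve)
mag_az = 132.9 - -23.7 = 156.6 degrees

156.6 degrees


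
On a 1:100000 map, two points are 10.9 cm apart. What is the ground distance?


ground = 10.9 cm * 100000 / 100 = 10900.0 m = 10.9 km

10.9 km


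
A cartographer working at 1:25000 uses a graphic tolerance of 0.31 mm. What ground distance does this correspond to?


ground = 0.31 mm * 25000 / 1000 = 7.75 m

7.75 m


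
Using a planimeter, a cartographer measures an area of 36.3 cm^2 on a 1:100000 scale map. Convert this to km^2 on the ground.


ground_area = 36.3 * (100000/100)^2 = 36300000.0 m^2 = 36.3 km^2

36.3 km^2


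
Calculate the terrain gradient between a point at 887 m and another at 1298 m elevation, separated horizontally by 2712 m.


gradient = (1298 - 887) / 2712 = 411 / 2712 = 0.1515

0.1515


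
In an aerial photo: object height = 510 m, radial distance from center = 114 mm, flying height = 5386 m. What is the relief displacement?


d = h * r / H = 510 * 114 / 5386 = 10.79 mm

10.79 mm


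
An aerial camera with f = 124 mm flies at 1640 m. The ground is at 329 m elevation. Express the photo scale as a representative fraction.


scale = f / (H - h) = 124 mm / 1311 m = 124 / 1311000 = 1:10573

1:10573
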